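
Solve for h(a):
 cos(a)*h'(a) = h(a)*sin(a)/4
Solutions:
 h(a) = C1/cos(a)^(1/4)


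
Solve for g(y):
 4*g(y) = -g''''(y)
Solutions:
 g(y) = (C1*sin(y) + C2*cos(y))*exp(-y) + (C3*sin(y) + C4*cos(y))*exp(y)


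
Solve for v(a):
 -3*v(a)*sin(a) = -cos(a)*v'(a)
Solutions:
 v(a) = C1/cos(a)^3


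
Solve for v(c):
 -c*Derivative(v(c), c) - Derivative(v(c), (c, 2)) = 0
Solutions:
 v(c) = C1 + C2*erf(sqrt(2)*c/2)


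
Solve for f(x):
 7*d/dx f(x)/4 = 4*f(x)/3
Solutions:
 f(x) = C1*exp(16*x/21)


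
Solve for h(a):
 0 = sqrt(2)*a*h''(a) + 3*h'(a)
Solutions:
 h(a) = C1 + C2*a^(1 - 3*sqrt(2)/2)


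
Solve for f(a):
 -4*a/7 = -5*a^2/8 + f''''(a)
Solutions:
 f(a) = C1 + C2*a + C3*a^2 + C4*a^3 + a^6/576 - a^5/210


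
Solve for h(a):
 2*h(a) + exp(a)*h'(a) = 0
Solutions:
 h(a) = C1*exp(2*exp(-a))


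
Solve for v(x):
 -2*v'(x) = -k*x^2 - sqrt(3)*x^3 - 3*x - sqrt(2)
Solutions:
 v(x) = C1 + k*x^3/6 + sqrt(3)*x^4/8 + 3*x^2/4 + sqrt(2)*x/2


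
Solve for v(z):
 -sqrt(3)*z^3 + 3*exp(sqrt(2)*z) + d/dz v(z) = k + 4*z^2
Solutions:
 v(z) = C1 + k*z + sqrt(3)*z^4/4 + 4*z^3/3 - 3*sqrt(2)*exp(sqrt(2)*z)/2


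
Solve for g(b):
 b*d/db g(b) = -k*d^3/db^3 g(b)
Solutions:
 g(b) = C1 + Integral(C2*airyai(b*(-1/k)^(1/3)) + C3*airybi(b*(-1/k)^(1/3)), b)


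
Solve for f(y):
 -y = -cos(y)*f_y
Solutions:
 f(y) = C1 + Integral(y/cos(y), y)


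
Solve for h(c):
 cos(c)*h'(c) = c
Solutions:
 h(c) = C1 + Integral(c/cos(c), c)


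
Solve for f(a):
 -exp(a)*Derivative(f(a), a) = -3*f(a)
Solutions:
 f(a) = C1*exp(-3*exp(-a))


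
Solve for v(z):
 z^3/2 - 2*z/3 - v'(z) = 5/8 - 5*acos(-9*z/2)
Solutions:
 v(z) = C1 + z^4/8 - z^2/3 + 5*z*acos(-9*z/2) - 5*z/8 + 5*sqrt(4 - 81*z^2)/9


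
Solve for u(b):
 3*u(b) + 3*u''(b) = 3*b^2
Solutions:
 u(b) = C1*sin(b) + C2*cos(b) + b^2 - 2


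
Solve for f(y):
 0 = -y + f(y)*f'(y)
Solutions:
 f(y) = -sqrt(C1 + y^2)
 f(y) = sqrt(C1 + y^2)


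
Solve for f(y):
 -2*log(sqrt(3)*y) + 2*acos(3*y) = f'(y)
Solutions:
 f(y) = C1 - 2*y*log(y) + 2*y*acos(3*y) - y*log(3) + 2*y - 2*sqrt(1 - 9*y^2)/3


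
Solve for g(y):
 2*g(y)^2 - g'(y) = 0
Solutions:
 g(y) = -1/(C1 + 2*y)


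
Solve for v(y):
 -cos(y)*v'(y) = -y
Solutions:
 v(y) = C1 + Integral(y/cos(y), y)


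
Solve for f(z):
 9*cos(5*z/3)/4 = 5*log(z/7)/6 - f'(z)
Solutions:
 f(z) = C1 + 5*z*log(z)/6 - 5*z*log(7)/6 - 5*z/6 - 27*sin(5*z/3)/20


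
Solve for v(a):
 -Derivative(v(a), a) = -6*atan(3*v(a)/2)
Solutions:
 Integral(1/atan(3*_y/2), (_y, v(a))) = C1 + 6*a


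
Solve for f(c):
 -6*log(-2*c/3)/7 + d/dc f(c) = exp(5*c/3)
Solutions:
 f(c) = C1 + 6*c*log(-c)/7 + 6*c*(-log(3) - 1 + log(2))/7 + 3*exp(5*c/3)/5


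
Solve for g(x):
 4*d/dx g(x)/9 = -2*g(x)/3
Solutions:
 g(x) = C1*exp(-3*x/2)


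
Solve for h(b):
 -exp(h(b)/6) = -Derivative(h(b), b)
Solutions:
 h(b) = 6*log(-1/(C1 + b)) + 6*log(6)


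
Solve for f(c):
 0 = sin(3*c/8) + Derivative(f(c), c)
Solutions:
 f(c) = C1 + 8*cos(3*c/8)/3


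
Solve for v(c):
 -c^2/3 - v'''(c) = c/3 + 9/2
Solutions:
 v(c) = C1 + C2*c + C3*c^2 - c^5/180 - c^4/72 - 3*c^3/4


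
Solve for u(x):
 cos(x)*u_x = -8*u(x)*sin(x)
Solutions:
 u(x) = C1*cos(x)^8


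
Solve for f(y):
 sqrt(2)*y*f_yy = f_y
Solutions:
 f(y) = C1 + C2*y^(sqrt(2)/2 + 1)


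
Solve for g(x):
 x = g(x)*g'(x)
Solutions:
 g(x) = -sqrt(C1 + x^2)
 g(x) = sqrt(C1 + x^2)


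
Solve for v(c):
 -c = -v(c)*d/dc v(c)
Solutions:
 v(c) = -sqrt(C1 + c^2)
 v(c) = sqrt(C1 + c^2)


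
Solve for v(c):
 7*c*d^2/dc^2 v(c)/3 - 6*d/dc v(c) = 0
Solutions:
 v(c) = C1 + C2*c^(25/7)


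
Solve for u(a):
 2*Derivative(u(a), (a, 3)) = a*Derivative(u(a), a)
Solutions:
 u(a) = C1 + Integral(C2*airyai(2^(2/3)*a/2) + C3*airybi(2^(2/3)*a/2), a)


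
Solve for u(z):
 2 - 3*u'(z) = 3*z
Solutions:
 u(z) = C1 - z^2/2 + 2*z/3


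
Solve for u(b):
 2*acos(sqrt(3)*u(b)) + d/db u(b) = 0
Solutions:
 Integral(1/acos(sqrt(3)*_y), (_y, u(b))) = C1 - 2*b


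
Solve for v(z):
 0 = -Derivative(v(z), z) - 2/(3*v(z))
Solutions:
 v(z) = -sqrt(C1 - 12*z)/3
 v(z) = sqrt(C1 - 12*z)/3


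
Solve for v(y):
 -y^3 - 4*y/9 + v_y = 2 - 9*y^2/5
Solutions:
 v(y) = C1 + y^4/4 - 3*y^3/5 + 2*y^2/9 + 2*y


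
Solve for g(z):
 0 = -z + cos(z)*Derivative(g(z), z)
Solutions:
 g(z) = C1 + Integral(z/cos(z), z)


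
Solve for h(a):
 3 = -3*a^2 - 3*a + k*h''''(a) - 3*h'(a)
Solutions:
 h(a) = C1 + C2*exp(3^(1/3)*a*(1/k)^(1/3)) + C3*exp(a*(-3^(1/3) + 3^(5/6)*I)*(1/k)^(1/3)/2) + C4*exp(-a*(3^(1/3) + 3^(5/6)*I)*(1/k)^(1/3)/2) - a^3/3 - a^2/2 - a


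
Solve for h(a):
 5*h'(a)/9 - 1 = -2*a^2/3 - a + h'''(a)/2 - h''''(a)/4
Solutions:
 h(a) = C1 + C2*exp(a*(2*2^(2/3)/(sqrt(105) + 11)^(1/3) + 2^(1/3)*(sqrt(105) + 11)^(1/3) + 4)/6)*sin(2^(1/3)*sqrt(3)*a*(-(sqrt(105) + 11)^(1/3) + 2*2^(1/3)/(sqrt(105) + 11)^(1/3))/6) + C3*exp(a*(2*2^(2/3)/(sqrt(105) + 11)^(1/3) + 2^(1/3)*(sqrt(105) + 11)^(1/3) + 4)/6)*cos(2^(1/3)*sqrt(3)*a*(-(sqrt(105) + 11)^(1/3) + 2*2^(1/3)/(sqrt(105) + 11)^(1/3))/6) + C4*exp(a*(-2^(1/3)*(sqrt(105) + 11)^(1/3) - 2*2^(2/3)/(sqrt(105) + 11)^(1/3) + 2)/3) - 2*a^3/5 - 9*a^2/10 - 9*a/25


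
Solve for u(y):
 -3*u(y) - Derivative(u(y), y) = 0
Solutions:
 u(y) = C1*exp(-3*y)


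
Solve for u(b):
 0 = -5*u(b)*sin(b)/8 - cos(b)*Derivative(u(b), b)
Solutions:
 u(b) = C1*cos(b)^(5/8)


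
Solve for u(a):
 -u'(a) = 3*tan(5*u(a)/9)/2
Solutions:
 u(a) = -9*asin(C1*exp(-5*a/6))/5 + 9*pi/5
 u(a) = 9*asin(C1*exp(-5*a/6))/5


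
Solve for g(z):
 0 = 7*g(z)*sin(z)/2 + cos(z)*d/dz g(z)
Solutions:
 g(z) = C1*cos(z)^(7/2)


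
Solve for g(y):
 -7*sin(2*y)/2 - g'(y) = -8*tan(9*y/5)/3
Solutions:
 g(y) = C1 - 40*log(cos(9*y/5))/27 + 7*cos(2*y)/4


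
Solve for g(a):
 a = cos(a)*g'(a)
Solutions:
 g(a) = C1 + Integral(a/cos(a), a)


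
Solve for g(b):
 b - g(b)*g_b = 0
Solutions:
 g(b) = -sqrt(C1 + b^2)
 g(b) = sqrt(C1 + b^2)


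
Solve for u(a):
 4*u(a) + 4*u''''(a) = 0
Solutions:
 u(a) = (C1*sin(sqrt(2)*a/2) + C2*cos(sqrt(2)*a/2))*exp(-sqrt(2)*a/2) + (C3*sin(sqrt(2)*a/2) + C4*cos(sqrt(2)*a/2))*exp(sqrt(2)*a/2)


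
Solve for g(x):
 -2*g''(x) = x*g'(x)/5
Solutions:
 g(x) = C1 + C2*erf(sqrt(5)*x/10)


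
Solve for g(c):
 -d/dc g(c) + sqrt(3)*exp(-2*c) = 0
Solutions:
 g(c) = C1 - sqrt(3)*exp(-2*c)/2


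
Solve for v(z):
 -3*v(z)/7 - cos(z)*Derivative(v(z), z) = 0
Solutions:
 v(z) = C1*(sin(z) - 1)^(3/14)/(sin(z) + 1)^(3/14)


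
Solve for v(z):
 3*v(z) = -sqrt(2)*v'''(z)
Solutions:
 v(z) = C3*exp(-2^(5/6)*3^(1/3)*z/2) + (C1*sin(6^(5/6)*z/4) + C2*cos(6^(5/6)*z/4))*exp(2^(5/6)*3^(1/3)*z/4)


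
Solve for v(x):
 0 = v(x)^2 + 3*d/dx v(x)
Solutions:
 v(x) = 3/(C1 + x)


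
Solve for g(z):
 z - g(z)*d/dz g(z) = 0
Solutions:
 g(z) = -sqrt(C1 + z^2)
 g(z) = sqrt(C1 + z^2)


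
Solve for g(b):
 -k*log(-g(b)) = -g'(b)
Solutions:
 -li(-g(b)) = C1 + b*k


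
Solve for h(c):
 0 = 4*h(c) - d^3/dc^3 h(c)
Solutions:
 h(c) = C3*exp(2^(2/3)*c) + (C1*sin(2^(2/3)*sqrt(3)*c/2) + C2*cos(2^(2/3)*sqrt(3)*c/2))*exp(-2^(2/3)*c/2)


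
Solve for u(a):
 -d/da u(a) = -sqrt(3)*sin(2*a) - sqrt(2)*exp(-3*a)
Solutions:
 u(a) = C1 - sqrt(3)*cos(2*a)/2 - sqrt(2)*exp(-3*a)/3


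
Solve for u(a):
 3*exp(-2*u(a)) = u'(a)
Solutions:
 u(a) = log(-sqrt(C1 + 6*a))
 u(a) = log(C1 + 6*a)/2


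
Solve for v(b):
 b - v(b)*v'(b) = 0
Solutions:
 v(b) = -sqrt(C1 + b^2)
 v(b) = sqrt(C1 + b^2)


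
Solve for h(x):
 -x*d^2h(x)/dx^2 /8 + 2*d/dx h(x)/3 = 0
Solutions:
 h(x) = C1 + C2*x^(19/3)


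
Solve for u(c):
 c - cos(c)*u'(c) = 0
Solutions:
 u(c) = C1 + Integral(c/cos(c), c)


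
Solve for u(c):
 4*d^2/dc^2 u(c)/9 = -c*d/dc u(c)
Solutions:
 u(c) = C1 + C2*erf(3*sqrt(2)*c/4)


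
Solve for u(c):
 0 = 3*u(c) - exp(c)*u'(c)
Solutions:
 u(c) = C1*exp(-3*exp(-c))


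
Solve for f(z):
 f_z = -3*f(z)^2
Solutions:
 f(z) = 1/(C1 + 3*z)


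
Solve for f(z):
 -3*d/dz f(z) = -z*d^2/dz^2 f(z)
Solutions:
 f(z) = C1 + C2*z^4


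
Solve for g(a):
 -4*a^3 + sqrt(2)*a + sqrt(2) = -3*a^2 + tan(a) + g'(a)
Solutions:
 g(a) = C1 - a^4 + a^3 + sqrt(2)*a^2/2 + sqrt(2)*a + log(cos(a))


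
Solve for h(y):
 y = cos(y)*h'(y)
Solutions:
 h(y) = C1 + Integral(y/cos(y), y)


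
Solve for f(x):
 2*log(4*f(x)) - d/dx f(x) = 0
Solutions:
 -Integral(1/(log(_y) + 2*log(2)), (_y, f(x)))/2 = C1 - x


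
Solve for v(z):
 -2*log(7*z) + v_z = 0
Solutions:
 v(z) = C1 + 2*z*log(z) - 2*z + z*log(49)


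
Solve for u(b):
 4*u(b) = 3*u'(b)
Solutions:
 u(b) = C1*exp(4*b/3)


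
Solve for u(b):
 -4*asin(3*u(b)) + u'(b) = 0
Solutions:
 Integral(1/asin(3*_y), (_y, u(b))) = C1 + 4*b


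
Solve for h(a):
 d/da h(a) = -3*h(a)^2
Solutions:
 h(a) = 1/(C1 + 3*a)


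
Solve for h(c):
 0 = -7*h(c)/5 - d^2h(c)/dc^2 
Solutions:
 h(c) = C1*sin(sqrt(35)*c/5) + C2*cos(sqrt(35)*c/5)


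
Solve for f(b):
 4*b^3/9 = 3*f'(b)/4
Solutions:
 f(b) = C1 + 4*b^4/27


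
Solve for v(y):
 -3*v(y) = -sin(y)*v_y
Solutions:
 v(y) = C1*(cos(y) - 1)^(3/2)/(cos(y) + 1)^(3/2)


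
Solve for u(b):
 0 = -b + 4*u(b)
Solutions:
 u(b) = b/4


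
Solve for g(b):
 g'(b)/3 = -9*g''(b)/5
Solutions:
 g(b) = C1 + C2*exp(-5*b/27)


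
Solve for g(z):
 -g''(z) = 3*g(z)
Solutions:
 g(z) = C1*sin(sqrt(3)*z) + C2*cos(sqrt(3)*z)


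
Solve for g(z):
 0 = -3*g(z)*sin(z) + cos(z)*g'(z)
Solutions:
 g(z) = C1/cos(z)^3


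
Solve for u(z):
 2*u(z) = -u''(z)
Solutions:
 u(z) = C1*sin(sqrt(2)*z) + C2*cos(sqrt(2)*z)


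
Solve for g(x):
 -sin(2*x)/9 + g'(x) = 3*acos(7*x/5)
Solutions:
 g(x) = C1 + 3*x*acos(7*x/5) - 3*sqrt(25 - 49*x^2)/7 - cos(2*x)/18


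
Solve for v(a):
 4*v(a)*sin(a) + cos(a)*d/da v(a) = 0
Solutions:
 v(a) = C1*cos(a)^4


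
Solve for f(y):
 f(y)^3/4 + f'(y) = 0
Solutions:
 f(y) = -sqrt(2)*sqrt(-1/(C1 - y))
 f(y) = sqrt(2)*sqrt(-1/(C1 - y))


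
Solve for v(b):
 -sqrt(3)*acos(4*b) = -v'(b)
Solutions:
 v(b) = C1 + sqrt(3)*(b*acos(4*b) - sqrt(1 - 16*b^2)/4)


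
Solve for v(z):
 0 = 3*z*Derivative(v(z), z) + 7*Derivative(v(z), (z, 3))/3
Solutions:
 v(z) = C1 + Integral(C2*airyai(-21^(2/3)*z/7) + C3*airybi(-21^(2/3)*z/7), z)


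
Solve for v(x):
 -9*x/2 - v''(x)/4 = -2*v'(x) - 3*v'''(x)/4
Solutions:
 v(x) = C1 + 9*x^2/8 + 9*x/32 + (C2*sin(sqrt(95)*x/6) + C3*cos(sqrt(95)*x/6))*exp(x/6)


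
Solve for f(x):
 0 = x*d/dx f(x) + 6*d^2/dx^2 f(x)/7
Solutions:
 f(x) = C1 + C2*erf(sqrt(21)*x/6)


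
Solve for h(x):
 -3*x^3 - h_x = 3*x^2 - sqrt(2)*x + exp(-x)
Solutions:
 h(x) = C1 - 3*x^4/4 - x^3 + sqrt(2)*x^2/2 + exp(-x)


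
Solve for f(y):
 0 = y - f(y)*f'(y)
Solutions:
 f(y) = -sqrt(C1 + y^2)
 f(y) = sqrt(C1 + y^2)


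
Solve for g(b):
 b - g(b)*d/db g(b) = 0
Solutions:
 g(b) = -sqrt(C1 + b^2)
 g(b) = sqrt(C1 + b^2)


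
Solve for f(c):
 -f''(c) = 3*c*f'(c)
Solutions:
 f(c) = C1 + C2*erf(sqrt(6)*c/2)


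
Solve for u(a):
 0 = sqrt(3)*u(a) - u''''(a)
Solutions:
 u(a) = C1*exp(-3^(1/8)*a) + C2*exp(3^(1/8)*a) + C3*sin(3^(1/8)*a) + C4*cos(3^(1/8)*a)


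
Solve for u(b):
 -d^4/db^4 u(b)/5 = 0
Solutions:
 u(b) = C1 + C2*b + C3*b^2 + C4*b^3


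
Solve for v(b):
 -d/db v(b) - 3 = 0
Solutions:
 v(b) = C1 - 3*b


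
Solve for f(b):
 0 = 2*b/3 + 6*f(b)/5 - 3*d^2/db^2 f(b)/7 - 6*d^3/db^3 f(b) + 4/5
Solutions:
 f(b) = C1*exp(-b*(5*5^(1/3)/(42*sqrt(777714) + 37039)^(1/3) + 10 + 5^(2/3)*(42*sqrt(777714) + 37039)^(1/3))/420)*sin(sqrt(3)*5^(1/3)*b*(-5^(1/3)*(42*sqrt(777714) + 37039)^(1/3) + 5/(42*sqrt(777714) + 37039)^(1/3))/420) + C2*exp(-b*(5*5^(1/3)/(42*sqrt(777714) + 37039)^(1/3) + 10 + 5^(2/3)*(42*sqrt(777714) + 37039)^(1/3))/420)*cos(sqrt(3)*5^(1/3)*b*(-5^(1/3)*(42*sqrt(777714) + 37039)^(1/3) + 5/(42*sqrt(777714) + 37039)^(1/3))/420) + C3*exp(b*(-5 + 5*5^(1/3)/(42*sqrt(777714) + 37039)^(1/3) + 5^(2/3)*(42*sqrt(777714) + 37039)^(1/3))/210) - 5*b/9 - 2/3


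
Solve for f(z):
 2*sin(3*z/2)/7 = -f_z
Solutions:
 f(z) = C1 + 4*cos(3*z/2)/21


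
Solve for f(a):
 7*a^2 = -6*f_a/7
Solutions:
 f(a) = C1 - 49*a^3/18


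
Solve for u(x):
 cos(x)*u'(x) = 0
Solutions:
 u(x) = C1


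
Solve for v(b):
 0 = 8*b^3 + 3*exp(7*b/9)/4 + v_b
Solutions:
 v(b) = C1 - 2*b^4 - 27*exp(7*b/9)/28


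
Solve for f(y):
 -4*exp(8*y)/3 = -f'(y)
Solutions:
 f(y) = C1 + exp(8*y)/6


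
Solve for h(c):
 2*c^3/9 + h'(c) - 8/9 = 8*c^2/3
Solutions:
 h(c) = C1 - c^4/18 + 8*c^3/9 + 8*c/9


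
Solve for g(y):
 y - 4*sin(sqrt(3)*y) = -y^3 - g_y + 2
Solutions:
 g(y) = C1 - y^4/4 - y^2/2 + 2*y - 4*sqrt(3)*cos(sqrt(3)*y)/3


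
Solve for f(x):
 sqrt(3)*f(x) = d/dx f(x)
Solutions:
 f(x) = C1*exp(sqrt(3)*x)


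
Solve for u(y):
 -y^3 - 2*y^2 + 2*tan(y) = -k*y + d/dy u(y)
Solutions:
 u(y) = C1 + k*y^2/2 - y^4/4 - 2*y^3/3 - 2*log(cos(y))


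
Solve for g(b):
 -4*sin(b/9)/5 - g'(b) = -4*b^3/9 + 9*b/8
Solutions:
 g(b) = C1 + b^4/9 - 9*b^2/16 + 36*cos(b/9)/5


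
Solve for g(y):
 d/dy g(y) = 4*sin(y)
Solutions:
 g(y) = C1 - 4*cos(y)


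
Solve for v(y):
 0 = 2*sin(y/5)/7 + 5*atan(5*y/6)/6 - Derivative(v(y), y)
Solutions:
 v(y) = C1 + 5*y*atan(5*y/6)/6 - log(25*y^2 + 36)/2 - 10*cos(y/5)/7


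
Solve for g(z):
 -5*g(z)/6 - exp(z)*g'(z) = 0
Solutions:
 g(z) = C1*exp(5*exp(-z)/6)


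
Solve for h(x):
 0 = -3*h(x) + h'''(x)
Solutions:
 h(x) = C3*exp(3^(1/3)*x) + (C1*sin(3^(5/6)*x/2) + C2*cos(3^(5/6)*x/2))*exp(-3^(1/3)*x/2)


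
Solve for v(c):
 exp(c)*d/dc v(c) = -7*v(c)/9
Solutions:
 v(c) = C1*exp(7*exp(-c)/9)


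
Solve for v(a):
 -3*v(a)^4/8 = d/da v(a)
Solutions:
 v(a) = (-3^(2/3)/3 - 3^(1/6)*I)*(1/(C1 + 3*a))^(1/3)
 v(a) = (-3^(2/3)/3 + 3^(1/6)*I)*(1/(C1 + 3*a))^(1/3)
 v(a) = 2*(1/(C1 + 9*a))^(1/3)


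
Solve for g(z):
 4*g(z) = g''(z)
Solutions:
 g(z) = C1*exp(-2*z) + C2*exp(2*z)


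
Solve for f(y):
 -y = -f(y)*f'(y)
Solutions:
 f(y) = -sqrt(C1 + y^2)
 f(y) = sqrt(C1 + y^2)


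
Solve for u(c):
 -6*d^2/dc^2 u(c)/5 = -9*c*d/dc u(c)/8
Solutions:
 u(c) = C1 + C2*erfi(sqrt(30)*c/8)


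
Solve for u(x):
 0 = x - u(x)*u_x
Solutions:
 u(x) = -sqrt(C1 + x^2)
 u(x) = sqrt(C1 + x^2)


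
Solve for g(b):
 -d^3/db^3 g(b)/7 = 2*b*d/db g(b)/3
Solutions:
 g(b) = C1 + Integral(C2*airyai(-14^(1/3)*3^(2/3)*b/3) + C3*airybi(-14^(1/3)*3^(2/3)*b/3), b)


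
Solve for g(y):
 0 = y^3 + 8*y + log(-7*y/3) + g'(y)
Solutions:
 g(y) = C1 - y^4/4 - 4*y^2 - y*log(-y) + y*(-log(7) + 1 + log(3))


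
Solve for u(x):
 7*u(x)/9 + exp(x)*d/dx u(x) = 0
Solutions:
 u(x) = C1*exp(7*exp(-x)/9)


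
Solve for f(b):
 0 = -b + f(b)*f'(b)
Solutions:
 f(b) = -sqrt(C1 + b^2)
 f(b) = sqrt(C1 + b^2)


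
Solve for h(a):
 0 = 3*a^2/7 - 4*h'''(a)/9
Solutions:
 h(a) = C1 + C2*a + C3*a^2 + 9*a^5/560


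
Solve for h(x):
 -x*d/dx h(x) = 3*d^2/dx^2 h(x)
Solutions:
 h(x) = C1 + C2*erf(sqrt(6)*x/6)


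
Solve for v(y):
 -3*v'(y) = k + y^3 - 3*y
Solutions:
 v(y) = C1 - k*y/3 - y^4/12 + y^2/2


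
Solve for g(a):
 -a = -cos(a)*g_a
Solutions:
 g(a) = C1 + Integral(a/cos(a), a)


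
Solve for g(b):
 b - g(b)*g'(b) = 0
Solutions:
 g(b) = -sqrt(C1 + b^2)
 g(b) = sqrt(C1 + b^2)


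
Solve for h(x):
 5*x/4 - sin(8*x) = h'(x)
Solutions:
 h(x) = C1 + 5*x^2/8 + cos(8*x)/8


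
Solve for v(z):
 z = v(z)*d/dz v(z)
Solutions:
 v(z) = -sqrt(C1 + z^2)
 v(z) = sqrt(C1 + z^2)


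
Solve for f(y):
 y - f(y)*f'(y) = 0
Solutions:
 f(y) = -sqrt(C1 + y^2)
 f(y) = sqrt(C1 + y^2)


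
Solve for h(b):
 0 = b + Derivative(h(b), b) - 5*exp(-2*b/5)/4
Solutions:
 h(b) = C1 - b^2/2 - 25*exp(-2*b/5)/8


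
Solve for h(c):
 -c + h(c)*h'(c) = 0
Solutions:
 h(c) = -sqrt(C1 + c^2)
 h(c) = sqrt(C1 + c^2)


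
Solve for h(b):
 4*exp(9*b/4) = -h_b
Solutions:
 h(b) = C1 - 16*exp(9*b/4)/9


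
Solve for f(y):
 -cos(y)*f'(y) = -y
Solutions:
 f(y) = C1 + Integral(y/cos(y), y)


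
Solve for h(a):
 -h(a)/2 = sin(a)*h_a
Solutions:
 h(a) = C1*(cos(a) + 1)^(1/4)/(cos(a) - 1)^(1/4)


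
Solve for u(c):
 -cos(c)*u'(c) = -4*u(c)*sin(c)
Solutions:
 u(c) = C1/cos(c)^4


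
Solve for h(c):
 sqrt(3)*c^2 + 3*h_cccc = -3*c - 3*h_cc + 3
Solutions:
 h(c) = C1 + C2*c + C3*sin(c) + C4*cos(c) - sqrt(3)*c^4/36 - c^3/6 + c^2*(3 + 2*sqrt(3))/6


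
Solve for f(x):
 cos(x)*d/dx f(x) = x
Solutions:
 f(x) = C1 + Integral(x/cos(x), x)


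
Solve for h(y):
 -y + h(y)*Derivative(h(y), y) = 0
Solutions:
 h(y) = -sqrt(C1 + y^2)
 h(y) = sqrt(C1 + y^2)


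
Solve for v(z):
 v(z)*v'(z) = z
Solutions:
 v(z) = -sqrt(C1 + z^2)
 v(z) = sqrt(C1 + z^2)


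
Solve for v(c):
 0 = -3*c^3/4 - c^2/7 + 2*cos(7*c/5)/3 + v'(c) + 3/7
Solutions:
 v(c) = C1 + 3*c^4/16 + c^3/21 - 3*c/7 - 10*sin(7*c/5)/21


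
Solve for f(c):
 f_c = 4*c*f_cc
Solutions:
 f(c) = C1 + C2*c^(5/4)


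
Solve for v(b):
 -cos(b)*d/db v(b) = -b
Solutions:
 v(b) = C1 + Integral(b/cos(b), b)


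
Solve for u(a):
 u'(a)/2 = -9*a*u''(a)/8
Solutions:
 u(a) = C1 + C2*a^(5/9)


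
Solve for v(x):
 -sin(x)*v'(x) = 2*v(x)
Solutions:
 v(x) = C1*(cos(x) + 1)/(cos(x) - 1)


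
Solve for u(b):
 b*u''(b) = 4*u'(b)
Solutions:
 u(b) = C1 + C2*b^5


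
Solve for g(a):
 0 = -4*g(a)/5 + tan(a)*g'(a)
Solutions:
 g(a) = C1*sin(a)^(4/5)


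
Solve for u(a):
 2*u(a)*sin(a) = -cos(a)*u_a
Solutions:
 u(a) = C1*cos(a)^2


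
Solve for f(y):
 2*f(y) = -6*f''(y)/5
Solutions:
 f(y) = C1*sin(sqrt(15)*y/3) + C2*cos(sqrt(15)*y/3)


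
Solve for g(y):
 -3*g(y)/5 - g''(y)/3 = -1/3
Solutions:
 g(y) = C1*sin(3*sqrt(5)*y/5) + C2*cos(3*sqrt(5)*y/5) + 5/9


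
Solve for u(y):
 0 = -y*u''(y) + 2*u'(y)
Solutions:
 u(y) = C1 + C2*y^3


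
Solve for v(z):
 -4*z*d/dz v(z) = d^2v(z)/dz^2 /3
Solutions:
 v(z) = C1 + C2*erf(sqrt(6)*z)


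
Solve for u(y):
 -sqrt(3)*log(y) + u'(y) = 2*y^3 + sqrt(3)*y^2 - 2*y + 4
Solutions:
 u(y) = C1 + y^4/2 + sqrt(3)*y^3/3 - y^2 + sqrt(3)*y*log(y) - sqrt(3)*y + 4*y


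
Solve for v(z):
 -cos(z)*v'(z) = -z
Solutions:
 v(z) = C1 + Integral(z/cos(z), z)


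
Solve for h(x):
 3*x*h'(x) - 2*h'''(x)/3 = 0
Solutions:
 h(x) = C1 + Integral(C2*airyai(6^(2/3)*x/2) + C3*airybi(6^(2/3)*x/2), x)


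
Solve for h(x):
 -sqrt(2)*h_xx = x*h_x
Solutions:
 h(x) = C1 + C2*erf(2^(1/4)*x/2)


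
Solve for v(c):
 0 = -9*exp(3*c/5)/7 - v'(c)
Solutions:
 v(c) = C1 - 15*exp(3*c/5)/7


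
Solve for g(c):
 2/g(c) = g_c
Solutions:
 g(c) = -sqrt(C1 + 4*c)
 g(c) = sqrt(C1 + 4*c)


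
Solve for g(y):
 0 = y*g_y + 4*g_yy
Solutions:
 g(y) = C1 + C2*erf(sqrt(2)*y/4)


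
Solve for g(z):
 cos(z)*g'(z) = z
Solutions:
 g(z) = C1 + Integral(z/cos(z), z)


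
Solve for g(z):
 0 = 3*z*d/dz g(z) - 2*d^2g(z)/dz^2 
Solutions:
 g(z) = C1 + C2*erfi(sqrt(3)*z/2)


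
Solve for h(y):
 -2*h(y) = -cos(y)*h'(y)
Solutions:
 h(y) = C1*(sin(y) + 1)/(sin(y) - 1)


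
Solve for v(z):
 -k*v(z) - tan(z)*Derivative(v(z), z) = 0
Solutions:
 v(z) = C1*exp(-k*log(sin(z)))


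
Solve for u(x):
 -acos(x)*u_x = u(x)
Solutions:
 u(x) = C1*exp(-Integral(1/acos(x), x))


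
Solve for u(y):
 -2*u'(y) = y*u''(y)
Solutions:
 u(y) = C1 + C2/y


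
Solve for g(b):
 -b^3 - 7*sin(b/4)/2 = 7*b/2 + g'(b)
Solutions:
 g(b) = C1 - b^4/4 - 7*b^2/4 + 14*cos(b/4)


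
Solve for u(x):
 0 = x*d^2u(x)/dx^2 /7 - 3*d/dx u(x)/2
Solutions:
 u(x) = C1 + C2*x^(23/2)


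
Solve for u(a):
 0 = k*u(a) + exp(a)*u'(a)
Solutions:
 u(a) = C1*exp(k*exp(-a))


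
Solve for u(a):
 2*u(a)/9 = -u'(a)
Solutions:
 u(a) = C1*exp(-2*a/9)


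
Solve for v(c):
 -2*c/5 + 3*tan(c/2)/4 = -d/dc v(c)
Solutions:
 v(c) = C1 + c^2/5 + 3*log(cos(c/2))/2


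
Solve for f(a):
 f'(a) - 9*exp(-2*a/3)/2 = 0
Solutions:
 f(a) = C1 - 27*exp(-2*a/3)/4


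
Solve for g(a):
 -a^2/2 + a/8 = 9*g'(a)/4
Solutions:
 g(a) = C1 - 2*a^3/27 + a^2/36


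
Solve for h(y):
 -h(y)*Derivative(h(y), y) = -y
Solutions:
 h(y) = -sqrt(C1 + y^2)
 h(y) = sqrt(C1 + y^2)


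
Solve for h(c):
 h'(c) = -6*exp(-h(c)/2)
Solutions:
 h(c) = 2*log(C1 - 3*c)


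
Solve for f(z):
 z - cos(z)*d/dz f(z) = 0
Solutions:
 f(z) = C1 + Integral(z/cos(z), z)


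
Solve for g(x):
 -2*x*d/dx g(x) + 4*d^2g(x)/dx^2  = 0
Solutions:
 g(x) = C1 + C2*erfi(x/2)


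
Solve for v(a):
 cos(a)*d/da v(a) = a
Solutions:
 v(a) = C1 + Integral(a/cos(a), a)


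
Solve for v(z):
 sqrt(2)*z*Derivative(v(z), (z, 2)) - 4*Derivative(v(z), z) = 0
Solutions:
 v(z) = C1 + C2*z^(1 + 2*sqrt(2))


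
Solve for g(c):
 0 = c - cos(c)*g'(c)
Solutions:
 g(c) = C1 + Integral(c/cos(c), c)


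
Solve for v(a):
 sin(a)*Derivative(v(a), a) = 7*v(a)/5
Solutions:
 v(a) = C1*(cos(a) - 1)^(7/10)/(cos(a) + 1)^(7/10)


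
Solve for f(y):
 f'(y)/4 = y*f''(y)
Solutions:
 f(y) = C1 + C2*y^(5/4)


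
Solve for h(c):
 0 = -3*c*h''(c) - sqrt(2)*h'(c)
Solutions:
 h(c) = C1 + C2*c^(1 - sqrt(2)/3)


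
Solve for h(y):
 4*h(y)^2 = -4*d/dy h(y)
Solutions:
 h(y) = 1/(C1 + y)


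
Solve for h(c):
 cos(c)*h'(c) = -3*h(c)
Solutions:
 h(c) = C1*(sin(c) - 1)^(3/2)/(sin(c) + 1)^(3/2)


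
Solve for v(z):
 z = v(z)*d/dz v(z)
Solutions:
 v(z) = -sqrt(C1 + z^2)
 v(z) = sqrt(C1 + z^2)


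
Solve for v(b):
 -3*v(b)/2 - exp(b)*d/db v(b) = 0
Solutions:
 v(b) = C1*exp(3*exp(-b)/2)


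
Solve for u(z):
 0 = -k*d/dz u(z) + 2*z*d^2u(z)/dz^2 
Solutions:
 u(z) = C1 + z^(re(k)/2 + 1)*(C2*sin(log(z)*Abs(im(k))/2) + C3*cos(log(z)*im(k)/2))


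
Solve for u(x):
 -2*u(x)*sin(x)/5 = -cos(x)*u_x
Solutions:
 u(x) = C1/cos(x)^(2/5)


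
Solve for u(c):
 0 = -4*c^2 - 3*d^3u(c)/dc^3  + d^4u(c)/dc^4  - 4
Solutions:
 u(c) = C1 + C2*c + C3*c^2 + C4*exp(3*c) - c^5/45 - c^4/27 - 22*c^3/81


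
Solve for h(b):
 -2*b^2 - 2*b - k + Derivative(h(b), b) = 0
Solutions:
 h(b) = C1 + 2*b^3/3 + b^2 + b*k


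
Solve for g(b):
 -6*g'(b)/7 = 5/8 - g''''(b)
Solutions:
 g(b) = C1 + C4*exp(6^(1/3)*7^(2/3)*b/7) - 35*b/48 + (C2*sin(2^(1/3)*3^(5/6)*7^(2/3)*b/14) + C3*cos(2^(1/3)*3^(5/6)*7^(2/3)*b/14))*exp(-6^(1/3)*7^(2/3)*b/14)


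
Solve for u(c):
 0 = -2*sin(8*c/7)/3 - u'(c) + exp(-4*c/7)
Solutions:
 u(c) = C1 + 7*cos(8*c/7)/12 - 7*exp(-4*c/7)/4


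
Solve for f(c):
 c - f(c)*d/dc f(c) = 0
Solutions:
 f(c) = -sqrt(C1 + c^2)
 f(c) = sqrt(C1 + c^2)


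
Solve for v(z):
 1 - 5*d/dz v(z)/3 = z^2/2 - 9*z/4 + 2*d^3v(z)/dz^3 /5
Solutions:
 v(z) = C1 + C2*sin(5*sqrt(6)*z/6) + C3*cos(5*sqrt(6)*z/6) - z^3/10 + 27*z^2/40 + 93*z/125


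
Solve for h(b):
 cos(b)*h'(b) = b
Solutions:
 h(b) = C1 + Integral(b/cos(b), b)


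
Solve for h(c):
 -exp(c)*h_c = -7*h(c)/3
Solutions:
 h(c) = C1*exp(-7*exp(-c)/3)


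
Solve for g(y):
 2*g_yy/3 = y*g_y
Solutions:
 g(y) = C1 + C2*erfi(sqrt(3)*y/2)


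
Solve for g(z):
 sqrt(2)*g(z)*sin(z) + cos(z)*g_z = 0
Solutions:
 g(z) = C1*cos(z)^(sqrt(2))


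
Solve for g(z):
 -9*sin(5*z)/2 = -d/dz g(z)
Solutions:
 g(z) = C1 - 9*cos(5*z)/10


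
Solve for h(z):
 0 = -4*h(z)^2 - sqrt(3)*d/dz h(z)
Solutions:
 h(z) = 3/(C1 + 4*sqrt(3)*z)


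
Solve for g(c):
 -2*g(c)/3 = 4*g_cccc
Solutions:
 g(c) = (C1*sin(2^(1/4)*3^(3/4)*c/6) + C2*cos(2^(1/4)*3^(3/4)*c/6))*exp(-2^(1/4)*3^(3/4)*c/6) + (C3*sin(2^(1/4)*3^(3/4)*c/6) + C4*cos(2^(1/4)*3^(3/4)*c/6))*exp(2^(1/4)*3^(3/4)*c/6)


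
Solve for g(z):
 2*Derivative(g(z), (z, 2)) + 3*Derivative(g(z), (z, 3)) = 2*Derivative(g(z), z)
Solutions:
 g(z) = C1 + C2*exp(z*(-1 + sqrt(7))/3) + C3*exp(-z*(1 + sqrt(7))/3)


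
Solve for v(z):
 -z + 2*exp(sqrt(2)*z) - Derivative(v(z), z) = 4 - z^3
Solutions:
 v(z) = C1 + z^4/4 - z^2/2 - 4*z + sqrt(2)*exp(sqrt(2)*z)


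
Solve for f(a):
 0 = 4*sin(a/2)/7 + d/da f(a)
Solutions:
 f(a) = C1 + 8*cos(a/2)/7


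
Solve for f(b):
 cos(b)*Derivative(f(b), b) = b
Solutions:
 f(b) = C1 + Integral(b/cos(b), b)


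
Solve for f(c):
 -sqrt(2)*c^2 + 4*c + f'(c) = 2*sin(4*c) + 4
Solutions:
 f(c) = C1 + sqrt(2)*c^3/3 - 2*c^2 + 4*c - cos(4*c)/2


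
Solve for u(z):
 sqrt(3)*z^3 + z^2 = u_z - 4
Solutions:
 u(z) = C1 + sqrt(3)*z^4/4 + z^3/3 + 4*z


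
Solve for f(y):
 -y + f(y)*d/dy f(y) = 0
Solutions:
 f(y) = -sqrt(C1 + y^2)
 f(y) = sqrt(C1 + y^2)


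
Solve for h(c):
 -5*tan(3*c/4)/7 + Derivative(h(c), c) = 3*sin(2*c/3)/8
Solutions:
 h(c) = C1 - 20*log(cos(3*c/4))/21 - 9*cos(2*c/3)/16


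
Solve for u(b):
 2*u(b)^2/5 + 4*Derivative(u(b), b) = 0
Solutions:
 u(b) = 10/(C1 + b)


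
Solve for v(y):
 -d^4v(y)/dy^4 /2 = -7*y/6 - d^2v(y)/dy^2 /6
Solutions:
 v(y) = C1 + C2*y + C3*exp(-sqrt(3)*y/3) + C4*exp(sqrt(3)*y/3) - 7*y^3/6


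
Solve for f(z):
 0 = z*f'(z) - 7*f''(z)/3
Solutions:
 f(z) = C1 + C2*erfi(sqrt(42)*z/14)


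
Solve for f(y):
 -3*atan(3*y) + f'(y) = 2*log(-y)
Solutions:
 f(y) = C1 + 2*y*log(-y) + 3*y*atan(3*y) - 2*y - log(9*y^2 + 1)/2


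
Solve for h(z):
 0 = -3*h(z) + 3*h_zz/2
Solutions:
 h(z) = C1*exp(-sqrt(2)*z) + C2*exp(sqrt(2)*z)


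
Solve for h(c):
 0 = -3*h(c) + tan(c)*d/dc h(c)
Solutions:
 h(c) = C1*sin(c)^3


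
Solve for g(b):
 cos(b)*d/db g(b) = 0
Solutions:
 g(b) = C1


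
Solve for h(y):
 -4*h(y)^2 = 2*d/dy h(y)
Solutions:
 h(y) = 1/(C1 + 2*y)


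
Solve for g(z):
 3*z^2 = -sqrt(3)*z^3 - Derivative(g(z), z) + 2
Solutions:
 g(z) = C1 - sqrt(3)*z^4/4 - z^3 + 2*z


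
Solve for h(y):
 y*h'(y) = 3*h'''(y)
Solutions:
 h(y) = C1 + Integral(C2*airyai(3^(2/3)*y/3) + C3*airybi(3^(2/3)*y/3), y)


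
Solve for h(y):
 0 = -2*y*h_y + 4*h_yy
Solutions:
 h(y) = C1 + C2*erfi(y/2)


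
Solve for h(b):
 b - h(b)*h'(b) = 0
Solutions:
 h(b) = -sqrt(C1 + b^2)
 h(b) = sqrt(C1 + b^2)


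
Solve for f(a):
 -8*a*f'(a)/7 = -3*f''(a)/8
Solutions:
 f(a) = C1 + C2*erfi(4*sqrt(42)*a/21)


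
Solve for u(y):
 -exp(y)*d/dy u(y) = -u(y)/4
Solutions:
 u(y) = C1*exp(-exp(-y)/4)


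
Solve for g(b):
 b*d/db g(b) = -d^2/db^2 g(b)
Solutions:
 g(b) = C1 + C2*erf(sqrt(2)*b/2)


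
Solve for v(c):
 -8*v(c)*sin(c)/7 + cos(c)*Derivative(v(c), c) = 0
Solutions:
 v(c) = C1/cos(c)^(8/7)


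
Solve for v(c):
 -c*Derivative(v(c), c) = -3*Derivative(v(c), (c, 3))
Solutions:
 v(c) = C1 + Integral(C2*airyai(3^(2/3)*c/3) + C3*airybi(3^(2/3)*c/3), c)


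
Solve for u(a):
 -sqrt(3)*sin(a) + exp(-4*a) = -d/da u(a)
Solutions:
 u(a) = C1 - sqrt(3)*cos(a) + exp(-4*a)/4


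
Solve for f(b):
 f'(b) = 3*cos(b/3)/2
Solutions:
 f(b) = C1 + 9*sin(b/3)/2


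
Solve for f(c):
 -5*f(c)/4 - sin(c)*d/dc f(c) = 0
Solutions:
 f(c) = C1*(cos(c) + 1)^(5/8)/(cos(c) - 1)^(5/8)


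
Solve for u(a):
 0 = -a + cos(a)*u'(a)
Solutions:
 u(a) = C1 + Integral(a/cos(a), a)


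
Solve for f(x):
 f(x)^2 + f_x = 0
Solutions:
 f(x) = 1/(C1 + x)


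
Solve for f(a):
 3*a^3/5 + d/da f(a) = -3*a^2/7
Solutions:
 f(a) = C1 - 3*a^4/20 - a^3/7


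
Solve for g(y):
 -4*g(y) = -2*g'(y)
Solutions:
 g(y) = C1*exp(2*y)


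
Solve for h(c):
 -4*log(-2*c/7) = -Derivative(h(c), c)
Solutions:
 h(c) = C1 + 4*c*log(-c) + 4*c*(-log(7) - 1 + log(2))


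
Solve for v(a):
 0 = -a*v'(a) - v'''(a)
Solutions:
 v(a) = C1 + Integral(C2*airyai(-a) + C3*airybi(-a), a)


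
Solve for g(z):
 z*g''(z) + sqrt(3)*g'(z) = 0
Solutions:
 g(z) = C1 + C2*z^(1 - sqrt(3))


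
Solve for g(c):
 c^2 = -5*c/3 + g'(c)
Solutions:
 g(c) = C1 + c^3/3 + 5*c^2/6


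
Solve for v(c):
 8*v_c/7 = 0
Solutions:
 v(c) = C1


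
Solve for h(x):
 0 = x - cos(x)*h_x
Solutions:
 h(x) = C1 + Integral(x/cos(x), x)


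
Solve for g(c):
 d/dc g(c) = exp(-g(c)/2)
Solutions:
 g(c) = 2*log(C1 + c/2)


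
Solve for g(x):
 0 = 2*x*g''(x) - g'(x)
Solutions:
 g(x) = C1 + C2*x^(3/2)


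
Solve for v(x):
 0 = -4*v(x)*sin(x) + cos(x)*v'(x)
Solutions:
 v(x) = C1/cos(x)^4


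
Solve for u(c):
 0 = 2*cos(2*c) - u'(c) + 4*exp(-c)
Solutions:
 u(c) = C1 + sin(2*c) - 4*exp(-c)


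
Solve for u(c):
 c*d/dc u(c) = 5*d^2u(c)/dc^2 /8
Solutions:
 u(c) = C1 + C2*erfi(2*sqrt(5)*c/5)


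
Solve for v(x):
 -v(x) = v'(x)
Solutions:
 v(x) = C1*exp(-x)


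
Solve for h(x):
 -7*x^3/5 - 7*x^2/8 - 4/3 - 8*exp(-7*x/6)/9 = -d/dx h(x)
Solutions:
 h(x) = C1 + 7*x^4/20 + 7*x^3/24 + 4*x/3 - 16*exp(-7*x/6)/21


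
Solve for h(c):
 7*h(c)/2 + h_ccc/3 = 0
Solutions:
 h(c) = C3*exp(-2^(2/3)*21^(1/3)*c/2) + (C1*sin(2^(2/3)*3^(5/6)*7^(1/3)*c/4) + C2*cos(2^(2/3)*3^(5/6)*7^(1/3)*c/4))*exp(2^(2/3)*21^(1/3)*c/4)


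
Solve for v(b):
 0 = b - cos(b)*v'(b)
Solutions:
 v(b) = C1 + Integral(b/cos(b), b)


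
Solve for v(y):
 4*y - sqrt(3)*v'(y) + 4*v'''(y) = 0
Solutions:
 v(y) = C1 + C2*exp(-3^(1/4)*y/2) + C3*exp(3^(1/4)*y/2) + 2*sqrt(3)*y^2/3


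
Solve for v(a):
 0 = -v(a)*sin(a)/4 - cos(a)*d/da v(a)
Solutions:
 v(a) = C1*cos(a)^(1/4)


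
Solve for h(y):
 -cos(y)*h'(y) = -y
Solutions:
 h(y) = C1 + Integral(y/cos(y), y)


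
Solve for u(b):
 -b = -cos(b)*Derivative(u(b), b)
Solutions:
 u(b) = C1 + Integral(b/cos(b), b)


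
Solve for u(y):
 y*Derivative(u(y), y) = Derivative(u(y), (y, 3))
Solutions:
 u(y) = C1 + Integral(C2*airyai(y) + C3*airybi(y), y)


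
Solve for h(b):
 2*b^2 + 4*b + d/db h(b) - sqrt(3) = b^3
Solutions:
 h(b) = C1 + b^4/4 - 2*b^3/3 - 2*b^2 + sqrt(3)*b


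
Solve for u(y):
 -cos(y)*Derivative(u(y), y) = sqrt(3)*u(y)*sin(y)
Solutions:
 u(y) = C1*cos(y)^(sqrt(3))


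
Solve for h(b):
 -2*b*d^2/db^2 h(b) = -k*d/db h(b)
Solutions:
 h(b) = C1 + b^(re(k)/2 + 1)*(C2*sin(log(b)*Abs(im(k))/2) + C3*cos(log(b)*im(k)/2))


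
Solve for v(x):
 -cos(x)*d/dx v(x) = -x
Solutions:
 v(x) = C1 + Integral(x/cos(x), x)


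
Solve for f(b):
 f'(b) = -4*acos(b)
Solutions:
 f(b) = C1 - 4*b*acos(b) + 4*sqrt(1 - b^2)


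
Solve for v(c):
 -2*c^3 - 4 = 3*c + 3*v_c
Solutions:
 v(c) = C1 - c^4/6 - c^2/2 - 4*c/3


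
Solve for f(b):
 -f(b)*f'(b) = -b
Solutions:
 f(b) = -sqrt(C1 + b^2)
 f(b) = sqrt(C1 + b^2)


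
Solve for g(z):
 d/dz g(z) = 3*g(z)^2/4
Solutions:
 g(z) = -4/(C1 + 3*z)


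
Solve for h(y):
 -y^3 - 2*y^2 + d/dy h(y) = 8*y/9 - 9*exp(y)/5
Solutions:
 h(y) = C1 + y^4/4 + 2*y^3/3 + 4*y^2/9 - 9*exp(y)/5


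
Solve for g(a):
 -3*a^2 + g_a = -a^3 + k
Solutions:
 g(a) = C1 - a^4/4 + a^3 + a*k


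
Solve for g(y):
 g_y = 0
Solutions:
 g(y) = C1


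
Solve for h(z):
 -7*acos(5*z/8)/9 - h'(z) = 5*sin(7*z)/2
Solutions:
 h(z) = C1 - 7*z*acos(5*z/8)/9 + 7*sqrt(64 - 25*z^2)/45 + 5*cos(7*z)/14


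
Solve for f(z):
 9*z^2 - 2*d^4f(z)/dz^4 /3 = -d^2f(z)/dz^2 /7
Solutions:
 f(z) = C1 + C2*z + C3*exp(-sqrt(42)*z/14) + C4*exp(sqrt(42)*z/14) - 21*z^4/4 - 294*z^2


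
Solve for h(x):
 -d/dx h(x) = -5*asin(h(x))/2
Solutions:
 Integral(1/asin(_y), (_y, h(x))) = C1 + 5*x/2


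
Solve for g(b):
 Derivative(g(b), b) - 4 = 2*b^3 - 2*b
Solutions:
 g(b) = C1 + b^4/2 - b^2 + 4*b


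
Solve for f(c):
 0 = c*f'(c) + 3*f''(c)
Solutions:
 f(c) = C1 + C2*erf(sqrt(6)*c/6)


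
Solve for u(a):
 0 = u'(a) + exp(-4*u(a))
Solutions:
 u(a) = log(-I*(C1 - 4*a)^(1/4))
 u(a) = log(I*(C1 - 4*a)^(1/4))
 u(a) = log(-(C1 - 4*a)^(1/4))
 u(a) = log(C1 - 4*a)/4


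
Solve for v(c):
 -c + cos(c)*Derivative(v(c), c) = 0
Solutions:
 v(c) = C1 + Integral(c/cos(c), c)


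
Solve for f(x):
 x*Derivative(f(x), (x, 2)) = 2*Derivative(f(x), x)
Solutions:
 f(x) = C1 + C2*x^3


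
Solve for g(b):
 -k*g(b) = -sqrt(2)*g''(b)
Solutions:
 g(b) = C1*exp(-2^(3/4)*b*sqrt(k)/2) + C2*exp(2^(3/4)*b*sqrt(k)/2)


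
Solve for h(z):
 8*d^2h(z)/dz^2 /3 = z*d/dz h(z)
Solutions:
 h(z) = C1 + C2*erfi(sqrt(3)*z/4)


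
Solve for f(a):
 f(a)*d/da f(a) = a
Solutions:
 f(a) = -sqrt(C1 + a^2)
 f(a) = sqrt(C1 + a^2)


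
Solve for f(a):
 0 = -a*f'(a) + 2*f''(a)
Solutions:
 f(a) = C1 + C2*erfi(a/2)


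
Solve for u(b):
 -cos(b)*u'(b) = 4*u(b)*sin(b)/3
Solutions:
 u(b) = C1*cos(b)^(4/3)


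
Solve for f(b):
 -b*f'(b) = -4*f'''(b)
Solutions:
 f(b) = C1 + Integral(C2*airyai(2^(1/3)*b/2) + C3*airybi(2^(1/3)*b/2), b)


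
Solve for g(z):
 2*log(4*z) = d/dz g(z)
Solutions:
 g(z) = C1 + 2*z*log(z) - 2*z + z*log(16)


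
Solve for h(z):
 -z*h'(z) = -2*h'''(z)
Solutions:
 h(z) = C1 + Integral(C2*airyai(2^(2/3)*z/2) + C3*airybi(2^(2/3)*z/2), z)


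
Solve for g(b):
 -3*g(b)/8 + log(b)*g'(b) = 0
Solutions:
 g(b) = C1*exp(3*li(b)/8)


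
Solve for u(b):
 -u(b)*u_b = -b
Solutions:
 u(b) = -sqrt(C1 + b^2)
 u(b) = sqrt(C1 + b^2)


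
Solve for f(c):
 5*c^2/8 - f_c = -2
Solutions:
 f(c) = C1 + 5*c^3/24 + 2*c


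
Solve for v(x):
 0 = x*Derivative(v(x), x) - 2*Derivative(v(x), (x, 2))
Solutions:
 v(x) = C1 + C2*erfi(x/2)


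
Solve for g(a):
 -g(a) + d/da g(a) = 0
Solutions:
 g(a) = C1*exp(a)


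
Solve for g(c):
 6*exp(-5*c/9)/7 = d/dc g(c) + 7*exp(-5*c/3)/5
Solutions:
 g(c) = C1 + 21*exp(-5*c/3)/25 - 54*exp(-5*c/9)/35


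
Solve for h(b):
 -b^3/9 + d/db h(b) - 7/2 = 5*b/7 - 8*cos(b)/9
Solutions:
 h(b) = C1 + b^4/36 + 5*b^2/14 + 7*b/2 - 8*sin(b)/9


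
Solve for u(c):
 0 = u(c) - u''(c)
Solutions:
 u(c) = C1*exp(-c) + C2*exp(c)


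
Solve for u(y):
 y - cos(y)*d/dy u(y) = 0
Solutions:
 u(y) = C1 + Integral(y/cos(y), y)


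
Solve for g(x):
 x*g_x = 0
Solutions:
 g(x) = C1


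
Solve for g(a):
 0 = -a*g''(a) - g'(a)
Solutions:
 g(a) = C1 + C2*log(a)


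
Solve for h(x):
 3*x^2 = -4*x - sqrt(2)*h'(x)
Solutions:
 h(x) = C1 - sqrt(2)*x^3/2 - sqrt(2)*x^2


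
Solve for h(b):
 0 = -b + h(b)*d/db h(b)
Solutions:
 h(b) = -sqrt(C1 + b^2)
 h(b) = sqrt(C1 + b^2)


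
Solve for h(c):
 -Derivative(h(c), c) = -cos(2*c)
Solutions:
 h(c) = C1 + sin(2*c)/2


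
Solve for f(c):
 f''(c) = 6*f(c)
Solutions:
 f(c) = C1*exp(-sqrt(6)*c) + C2*exp(sqrt(6)*c)


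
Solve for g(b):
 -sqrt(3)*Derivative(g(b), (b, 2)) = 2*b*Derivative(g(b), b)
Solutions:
 g(b) = C1 + C2*erf(3^(3/4)*b/3)


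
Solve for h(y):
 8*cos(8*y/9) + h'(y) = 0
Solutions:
 h(y) = C1 - 9*sin(8*y/9)


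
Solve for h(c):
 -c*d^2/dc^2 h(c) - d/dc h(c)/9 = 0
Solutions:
 h(c) = C1 + C2*c^(8/9)


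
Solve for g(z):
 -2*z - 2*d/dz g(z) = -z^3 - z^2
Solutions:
 g(z) = C1 + z^4/8 + z^3/6 - z^2/2


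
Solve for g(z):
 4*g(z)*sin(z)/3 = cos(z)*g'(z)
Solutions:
 g(z) = C1/cos(z)^(4/3)


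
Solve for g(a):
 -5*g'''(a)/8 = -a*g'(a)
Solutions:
 g(a) = C1 + Integral(C2*airyai(2*5^(2/3)*a/5) + C3*airybi(2*5^(2/3)*a/5), a)


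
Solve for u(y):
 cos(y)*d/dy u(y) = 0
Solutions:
 u(y) = C1


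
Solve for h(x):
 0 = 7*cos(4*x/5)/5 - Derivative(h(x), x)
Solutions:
 h(x) = C1 + 7*sin(4*x/5)/4


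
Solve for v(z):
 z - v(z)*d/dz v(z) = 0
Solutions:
 v(z) = -sqrt(C1 + z^2)
 v(z) = sqrt(C1 + z^2)


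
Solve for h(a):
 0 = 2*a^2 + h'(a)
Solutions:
 h(a) = C1 - 2*a^3/3


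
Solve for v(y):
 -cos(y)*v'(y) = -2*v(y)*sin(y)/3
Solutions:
 v(y) = C1/cos(y)^(2/3)


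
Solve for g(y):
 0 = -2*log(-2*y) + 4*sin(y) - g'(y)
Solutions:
 g(y) = C1 - 2*y*log(-y) - 2*y*log(2) + 2*y - 4*cos(y)


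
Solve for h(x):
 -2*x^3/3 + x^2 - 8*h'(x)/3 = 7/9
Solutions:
 h(x) = C1 - x^4/16 + x^3/8 - 7*x/24


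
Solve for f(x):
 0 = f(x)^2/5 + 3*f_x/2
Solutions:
 f(x) = 15/(C1 + 2*x)


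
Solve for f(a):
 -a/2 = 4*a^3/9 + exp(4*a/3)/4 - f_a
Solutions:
 f(a) = C1 + a^4/9 + a^2/4 + 3*exp(4*a/3)/16


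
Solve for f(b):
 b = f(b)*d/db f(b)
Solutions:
 f(b) = -sqrt(C1 + b^2)
 f(b) = sqrt(C1 + b^2)


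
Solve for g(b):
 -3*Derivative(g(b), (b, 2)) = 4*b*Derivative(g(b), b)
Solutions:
 g(b) = C1 + C2*erf(sqrt(6)*b/3)


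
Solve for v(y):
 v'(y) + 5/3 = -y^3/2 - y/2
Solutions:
 v(y) = C1 - y^4/8 - y^2/4 - 5*y/3


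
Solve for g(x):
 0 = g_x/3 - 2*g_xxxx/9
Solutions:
 g(x) = C1 + C4*exp(2^(2/3)*3^(1/3)*x/2) + (C2*sin(2^(2/3)*3^(5/6)*x/4) + C3*cos(2^(2/3)*3^(5/6)*x/4))*exp(-2^(2/3)*3^(1/3)*x/4)


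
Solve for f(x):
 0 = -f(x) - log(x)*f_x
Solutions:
 f(x) = C1*exp(-li(x))


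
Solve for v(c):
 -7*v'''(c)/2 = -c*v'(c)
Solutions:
 v(c) = C1 + Integral(C2*airyai(2^(1/3)*7^(2/3)*c/7) + C3*airybi(2^(1/3)*7^(2/3)*c/7), c)


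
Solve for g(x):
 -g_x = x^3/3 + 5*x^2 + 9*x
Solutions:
 g(x) = C1 - x^4/12 - 5*x^3/3 - 9*x^2/2


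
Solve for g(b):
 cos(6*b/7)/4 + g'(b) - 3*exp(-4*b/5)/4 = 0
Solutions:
 g(b) = C1 - 7*sin(6*b/7)/24 - 15*exp(-4*b/5)/16


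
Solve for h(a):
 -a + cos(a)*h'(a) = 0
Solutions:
 h(a) = C1 + Integral(a/cos(a), a)


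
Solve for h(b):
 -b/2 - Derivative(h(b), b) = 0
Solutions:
 h(b) = C1 - b^2/4


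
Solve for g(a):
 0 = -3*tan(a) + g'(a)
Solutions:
 g(a) = C1 - 3*log(cos(a))


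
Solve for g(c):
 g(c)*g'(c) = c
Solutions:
 g(c) = -sqrt(C1 + c^2)
 g(c) = sqrt(C1 + c^2)


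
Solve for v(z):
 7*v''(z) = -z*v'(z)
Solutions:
 v(z) = C1 + C2*erf(sqrt(14)*z/14)


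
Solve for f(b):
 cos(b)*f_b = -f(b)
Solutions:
 f(b) = C1*sqrt(sin(b) - 1)/sqrt(sin(b) + 1)


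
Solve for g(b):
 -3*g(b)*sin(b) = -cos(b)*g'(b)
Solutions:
 g(b) = C1/cos(b)^3


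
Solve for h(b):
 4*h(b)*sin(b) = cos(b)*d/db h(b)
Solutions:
 h(b) = C1/cos(b)^4


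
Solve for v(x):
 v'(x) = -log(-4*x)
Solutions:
 v(x) = C1 - x*log(-x) + x*(1 - 2*log(2))


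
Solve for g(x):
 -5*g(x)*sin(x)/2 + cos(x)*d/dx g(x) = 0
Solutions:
 g(x) = C1/cos(x)^(5/2)


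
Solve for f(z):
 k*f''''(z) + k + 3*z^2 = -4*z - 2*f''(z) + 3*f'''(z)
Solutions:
 f(z) = C1 + C2*z + C3*exp(z*(3 - sqrt(9 - 8*k))/(2*k)) + C4*exp(z*(sqrt(9 - 8*k) + 3)/(2*k)) - z^4/8 - 13*z^3/12 + z^2*(4*k - 39)/8


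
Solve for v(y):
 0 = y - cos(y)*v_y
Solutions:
 v(y) = C1 + Integral(y/cos(y), y)


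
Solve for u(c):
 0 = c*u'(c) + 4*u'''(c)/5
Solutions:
 u(c) = C1 + Integral(C2*airyai(-10^(1/3)*c/2) + C3*airybi(-10^(1/3)*c/2), c)


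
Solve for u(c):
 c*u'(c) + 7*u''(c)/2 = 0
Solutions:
 u(c) = C1 + C2*erf(sqrt(7)*c/7)


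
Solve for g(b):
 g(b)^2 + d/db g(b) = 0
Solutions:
 g(b) = 1/(C1 + b)


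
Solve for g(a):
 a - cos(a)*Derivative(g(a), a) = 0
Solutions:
 g(a) = C1 + Integral(a/cos(a), a)


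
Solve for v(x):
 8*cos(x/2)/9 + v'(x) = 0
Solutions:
 v(x) = C1 - 16*sin(x/2)/9


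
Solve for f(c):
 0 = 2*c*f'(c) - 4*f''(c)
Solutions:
 f(c) = C1 + C2*erfi(c/2)


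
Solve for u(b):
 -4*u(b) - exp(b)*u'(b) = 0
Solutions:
 u(b) = C1*exp(4*exp(-b))


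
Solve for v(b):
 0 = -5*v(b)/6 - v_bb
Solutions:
 v(b) = C1*sin(sqrt(30)*b/6) + C2*cos(sqrt(30)*b/6)


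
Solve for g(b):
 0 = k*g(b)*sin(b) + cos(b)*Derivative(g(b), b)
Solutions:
 g(b) = C1*exp(k*log(cos(b)))


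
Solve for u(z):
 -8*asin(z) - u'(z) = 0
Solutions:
 u(z) = C1 - 8*z*asin(z) - 8*sqrt(1 - z^2)


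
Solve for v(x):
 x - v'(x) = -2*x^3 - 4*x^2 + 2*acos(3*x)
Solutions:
 v(x) = C1 + x^4/2 + 4*x^3/3 + x^2/2 - 2*x*acos(3*x) + 2*sqrt(1 - 9*x^2)/3
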